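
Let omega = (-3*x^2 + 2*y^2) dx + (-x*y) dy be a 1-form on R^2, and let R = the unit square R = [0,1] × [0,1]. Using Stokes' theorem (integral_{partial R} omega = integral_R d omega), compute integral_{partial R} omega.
integral_(partial R) omega = -5/2

Stokes: integral_partial_R omega = integral_R d omega with d omega = (∂Q/∂x - ∂P/∂y) dx ∧ dy.
  ∂Q/∂x = -y
  ∂P/∂y = 4*y
  integrand = ∂Q/∂x - ∂P/∂y = -5*y.
Integrating over R: integral_0^1 integral_0^1 (-5*y) dx dy = -5/2.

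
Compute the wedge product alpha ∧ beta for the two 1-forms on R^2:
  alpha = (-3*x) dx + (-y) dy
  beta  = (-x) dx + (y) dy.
alpha ∧ beta = (-4*x*y) dx ∧ dy

Distribute the wedge, using dx_i ∧ dx_j = -dx_j ∧ dx_i and dx_i ∧ dx_i = 0. For each pair (i, j) with i < j, the coefficient of dx_i ∧ dx_j in alpha ∧ beta is (alpha_i * beta_j - alpha_j * beta_i). Collecting: alpha ∧ beta = (-4*x*y) dx ∧ dy.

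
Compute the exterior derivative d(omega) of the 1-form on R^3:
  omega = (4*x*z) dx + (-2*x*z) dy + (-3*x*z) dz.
d(omega) = (-2*z) dx ∧ dy + (-4*x - 3*z) dx ∧ dz + (2*x) dy ∧ dz

For a 1-form omega = sum_i f_i dx_i, the exterior derivative is
  d(omega) = sum_{i < j} (∂f_j/∂x_i - ∂f_i/∂x_j) dx_i ∧ dx_j.
  coefficient of dx ∧ dy: ∂f_2/∂x - ∂f_1/∂y = ∂(-2*x*z)/∂x - ∂(4*x*z)/∂y = -2*z
  coefficient of dx ∧ dz: ∂f_3/∂x - ∂f_1/∂z = ∂(-3*x*z)/∂x - ∂(4*x*z)/∂z = -4*x - 3*z
  coefficient of dy ∧ dz: ∂f_3/∂y - ∂f_2/∂z = ∂(-3*x*z)/∂y - ∂(-2*x*z)/∂z = 2*x
Assembling: d(omega) = (-2*z) dx ∧ dy + (-4*x - 3*z) dx ∧ dz + (2*x) dy ∧ dz.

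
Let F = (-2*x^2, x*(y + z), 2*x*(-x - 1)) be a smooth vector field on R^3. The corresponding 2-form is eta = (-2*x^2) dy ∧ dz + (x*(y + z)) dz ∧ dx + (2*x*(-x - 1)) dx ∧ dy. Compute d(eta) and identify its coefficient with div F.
d(eta) = (-3*x) dx ∧ dy ∧ dz; div F = -3*x

For a 2-form in R^3 of the form above, applying d gives a 3-form with coefficient ∂P/∂x + ∂Q/∂y + ∂R/∂z:
  ∂P/∂x = -4*x
  ∂Q/∂y = x
  ∂R/∂z = 0
Sum = -3*x, which is exactly div F.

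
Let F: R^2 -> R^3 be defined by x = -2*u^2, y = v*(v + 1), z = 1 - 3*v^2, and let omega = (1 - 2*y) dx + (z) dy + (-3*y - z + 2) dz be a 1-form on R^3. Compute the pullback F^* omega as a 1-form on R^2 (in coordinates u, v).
F^* omega = (4*u*(2*v^2 + 2*v - 1)) du + (-6*v^3 + 15*v^2 - 4*v + 1) dv

Using F^*(f dg) = (f ∘ F) d(g ∘ F), substitute each coordinate x_i by F_i(u, v) in f_i, and replace dx_i by d F_i = (∂F_i/∂u) du + (∂F_i/∂v) dv.
  For the x component: f_1(F) = -2*v^2 - 2*v + 1; d F_1 = (-4*u) du + (0) dv
  For the y component: f_2(F) = 1 - 3*v^2; d F_2 = (0) du + (2*v + 1) dv
  For the z component: f_3(F) = 1 - 3*v; d F_3 = (0) du + (-6*v) dv
Combining and collecting du, dv coefficients:
  coeff of du: 4*u*(2*v^2 + 2*v - 1)
  coeff of dv: -6*v^3 + 15*v^2 - 4*v + 1
F^* omega = (4*u*(2*v^2 + 2*v - 1)) du + (-6*v^3 + 15*v^2 - 4*v + 1) dv.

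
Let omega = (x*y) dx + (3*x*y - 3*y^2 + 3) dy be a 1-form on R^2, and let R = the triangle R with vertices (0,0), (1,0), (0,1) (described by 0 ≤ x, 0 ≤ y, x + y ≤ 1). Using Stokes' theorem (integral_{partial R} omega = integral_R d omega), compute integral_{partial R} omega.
integral_(partial R) omega = 1/3

Stokes: integral_partial_R omega = integral_R d omega with d omega = (∂Q/∂x - ∂P/∂y) dx ∧ dy.
  ∂Q/∂x = 3*y
  ∂P/∂y = x
  integrand = ∂Q/∂x - ∂P/∂y = -x + 3*y.
Integrating over R: integral_0^1 integral_0^{1-x} (-x + 3*y) dy dx = 1/3.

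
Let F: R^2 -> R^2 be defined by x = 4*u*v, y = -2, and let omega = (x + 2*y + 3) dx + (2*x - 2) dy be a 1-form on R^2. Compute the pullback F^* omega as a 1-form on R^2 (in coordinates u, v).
F^* omega = (4*v*(4*u*v - 1)) du + (4*u*(4*u*v - 1)) dv

Using F^*(f dg) = (f ∘ F) d(g ∘ F), substitute each coordinate x_i by F_i(u, v) in f_i, and replace dx_i by d F_i = (∂F_i/∂u) du + (∂F_i/∂v) dv.
  For the x component: f_1(F) = 4*u*v - 1; d F_1 = (4*v) du + (4*u) dv
  For the y component: f_2(F) = 8*u*v - 2; d F_2 = (0) du + (0) dv
Combining and collecting du, dv coefficients:
  coeff of du: 4*v*(4*u*v - 1)
  coeff of dv: 4*u*(4*u*v - 1)
F^* omega = (4*v*(4*u*v - 1)) du + (4*u*(4*u*v - 1)) dv.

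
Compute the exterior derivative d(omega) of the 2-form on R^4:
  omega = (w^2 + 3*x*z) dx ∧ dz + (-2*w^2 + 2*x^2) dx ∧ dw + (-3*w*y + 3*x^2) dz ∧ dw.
d(omega) = (2*w + 6*x) dx ∧ dz ∧ dw + (-3*w) dy ∧ dz ∧ dw

For a 2-form omega = sum_{i<j} g_{ij} dx_i ∧ dx_j, the exterior derivative is
  d(omega) = sum_{i<j} d(g_{ij}) ∧ dx_i ∧ dx_j = sum_{i<j, k} (∂g_{ij}/∂x_k) dx_k ∧ dx_i ∧ dx_j.
Expand each term, using dx_k ∧ dx_i ∧ dx_j = sgn(permutation) dx_{(a)} ∧ dx_{(b)} ∧ dx_{(c)} with (a < b < c) sorted:
  d(w^2 + 3*x*z) includes (∂/∂w)(w^2 + 3*x*z) dw = (2*w) dw, which multiplied by dx ∧ dz gives (2*w) dx ∧ dz ∧ dw
  d(-3*w*y + 3*x^2) includes (∂/∂x)(-3*w*y + 3*x^2) dx = (6*x) dx, which multiplied by dz ∧ dw gives (6*x) dx ∧ dz ∧ dw
  d(-3*w*y + 3*x^2) includes (∂/∂y)(-3*w*y + 3*x^2) dy = (-3*w) dy, which multiplied by dz ∧ dw gives (-3*w) dy ∧ dz ∧ dw
Collecting like 3-forms: d(omega) = (2*w + 6*x) dx ∧ dz ∧ dw + (-3*w) dy ∧ dz ∧ dw.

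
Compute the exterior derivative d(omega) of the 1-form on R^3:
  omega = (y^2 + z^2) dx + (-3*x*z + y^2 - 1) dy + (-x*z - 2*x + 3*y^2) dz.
d(omega) = (-2*y - 3*z) dx ∧ dy + (-3*z - 2) dx ∧ dz + (3*x + 6*y) dy ∧ dz

For a 1-form omega = sum_i f_i dx_i, the exterior derivative is
  d(omega) = sum_{i < j} (∂f_j/∂x_i - ∂f_i/∂x_j) dx_i ∧ dx_j.
  coefficient of dx ∧ dy: ∂f_2/∂x - ∂f_1/∂y = ∂(-3*x*z + y^2 - 1)/∂x - ∂(y^2 + z^2)/∂y = -2*y - 3*z
  coefficient of dx ∧ dz: ∂f_3/∂x - ∂f_1/∂z = ∂(-x*z - 2*x + 3*y^2)/∂x - ∂(y^2 + z^2)/∂z = -3*z - 2
  coefficient of dy ∧ dz: ∂f_3/∂y - ∂f_2/∂z = ∂(-x*z - 2*x + 3*y^2)/∂y - ∂(-3*x*z + y^2 - 1)/∂z = 3*x + 6*y
Assembling: d(omega) = (-2*y - 3*z) dx ∧ dy + (-3*z - 2) dx ∧ dz + (3*x + 6*y) dy ∧ dz.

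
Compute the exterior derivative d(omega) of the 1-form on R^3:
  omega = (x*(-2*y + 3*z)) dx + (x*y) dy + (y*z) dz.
d(omega) = (2*x + y) dx ∧ dy + (-3*x) dx ∧ dz + (z) dy ∧ dz

For a 1-form omega = sum_i f_i dx_i, the exterior derivative is
  d(omega) = sum_{i < j} (∂f_j/∂x_i - ∂f_i/∂x_j) dx_i ∧ dx_j.
  coefficient of dx ∧ dy: ∂f_2/∂x - ∂f_1/∂y = ∂(x*y)/∂x - ∂(x*(-2*y + 3*z))/∂y = 2*x + y
  coefficient of dx ∧ dz: ∂f_3/∂x - ∂f_1/∂z = ∂(y*z)/∂x - ∂(x*(-2*y + 3*z))/∂z = -3*x
  coefficient of dy ∧ dz: ∂f_3/∂y - ∂f_2/∂z = ∂(y*z)/∂y - ∂(x*y)/∂z = z
Assembling: d(omega) = (2*x + y) dx ∧ dy + (-3*x) dx ∧ dz + (z) dy ∧ dz.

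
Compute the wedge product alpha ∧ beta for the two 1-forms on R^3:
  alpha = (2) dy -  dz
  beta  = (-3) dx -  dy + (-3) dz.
alpha ∧ beta = (6) dx ∧ dy + (-7) dy ∧ dz + (-3) dx ∧ dz

Distribute the wedge, using dx_i ∧ dx_j = -dx_j ∧ dx_i and dx_i ∧ dx_i = 0. For each pair (i, j) with i < j, the coefficient of dx_i ∧ dx_j in alpha ∧ beta is (alpha_i * beta_j - alpha_j * beta_i). Collecting: alpha ∧ beta = (6) dx ∧ dy + (-7) dy ∧ dz + (-3) dx ∧ dz.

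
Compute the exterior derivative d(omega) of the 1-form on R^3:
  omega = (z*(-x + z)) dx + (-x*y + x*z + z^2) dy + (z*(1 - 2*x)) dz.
d(omega) = (-y + z) dx ∧ dy + (x - 4*z) dx ∧ dz + (-x - 2*z) dy ∧ dz

For a 1-form omega = sum_i f_i dx_i, the exterior derivative is
  d(omega) = sum_{i < j} (∂f_j/∂x_i - ∂f_i/∂x_j) dx_i ∧ dx_j.
  coefficient of dx ∧ dy: ∂f_2/∂x - ∂f_1/∂y = ∂(-x*y + x*z + z^2)/∂x - ∂(z*(-x + z))/∂y = -y + z
  coefficient of dx ∧ dz: ∂f_3/∂x - ∂f_1/∂z = ∂(z*(1 - 2*x))/∂x - ∂(z*(-x + z))/∂z = x - 4*z
  coefficient of dy ∧ dz: ∂f_3/∂y - ∂f_2/∂z = ∂(z*(1 - 2*x))/∂y - ∂(-x*y + x*z + z^2)/∂z = -x - 2*z
Assembling: d(omega) = (-y + z) dx ∧ dy + (x - 4*z) dx ∧ dz + (-x - 2*z) dy ∧ dz.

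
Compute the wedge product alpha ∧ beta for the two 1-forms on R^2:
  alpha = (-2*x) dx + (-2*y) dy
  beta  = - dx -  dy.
alpha ∧ beta = (2*x - 2*y) dx ∧ dy

Distribute the wedge, using dx_i ∧ dx_j = -dx_j ∧ dx_i and dx_i ∧ dx_i = 0. For each pair (i, j) with i < j, the coefficient of dx_i ∧ dx_j in alpha ∧ beta is (alpha_i * beta_j - alpha_j * beta_i). Collecting: alpha ∧ beta = (2*x - 2*y) dx ∧ dy.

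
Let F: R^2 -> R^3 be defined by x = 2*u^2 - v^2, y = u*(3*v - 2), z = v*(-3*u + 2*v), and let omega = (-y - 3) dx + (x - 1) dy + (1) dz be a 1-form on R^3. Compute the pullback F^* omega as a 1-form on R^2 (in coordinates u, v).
F^* omega = (-6*u^2*v + 4*u^2 - 12*u - 3*v^3 + 2*v^2 - 6*v + 2) du + (6*u^3 + 3*u*v^2 - 4*u*v - 6*u + 10*v) dv

Using F^*(f dg) = (f ∘ F) d(g ∘ F), substitute each coordinate x_i by F_i(u, v) in f_i, and replace dx_i by d F_i = (∂F_i/∂u) du + (∂F_i/∂v) dv.
  For the x component: f_1(F) = -3*u*v + 2*u - 3; d F_1 = (4*u) du + (-2*v) dv
  For the y component: f_2(F) = 2*u^2 - v^2 - 1; d F_2 = (3*v - 2) du + (3*u) dv
  For the z component: f_3(F) = 1; d F_3 = (-3*v) du + (-3*u + 4*v) dv
Combining and collecting du, dv coefficients:
  coeff of du: -6*u^2*v + 4*u^2 - 12*u - 3*v^3 + 2*v^2 - 6*v + 2
  coeff of dv: 6*u^3 + 3*u*v^2 - 4*u*v - 6*u + 10*v
F^* omega = (-6*u^2*v + 4*u^2 - 12*u - 3*v^3 + 2*v^2 - 6*v + 2) du + (6*u^3 + 3*u*v^2 - 4*u*v - 6*u + 10*v) dv.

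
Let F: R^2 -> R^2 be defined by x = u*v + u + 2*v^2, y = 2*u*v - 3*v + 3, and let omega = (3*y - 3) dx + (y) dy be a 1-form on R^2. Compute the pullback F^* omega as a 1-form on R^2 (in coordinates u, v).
F^* omega = (10*u*v^2 + 6*u*v - 15*v^2 + 3*v + 6) du + (10*u^2*v + 24*u*v^2 - 21*u*v + 12*u - 36*v^2 + 33*v - 9) dv

Using F^*(f dg) = (f ∘ F) d(g ∘ F), substitute each coordinate x_i by F_i(u, v) in f_i, and replace dx_i by d F_i = (∂F_i/∂u) du + (∂F_i/∂v) dv.
  For the x component: f_1(F) = 6*u*v - 9*v + 6; d F_1 = (v + 1) du + (u + 4*v) dv
  For the y component: f_2(F) = 2*u*v - 3*v + 3; d F_2 = (2*v) du + (2*u - 3) dv
Combining and collecting du, dv coefficients:
  coeff of du: 10*u*v^2 + 6*u*v - 15*v^2 + 3*v + 6
  coeff of dv: 10*u^2*v + 24*u*v^2 - 21*u*v + 12*u - 36*v^2 + 33*v - 9
F^* omega = (10*u*v^2 + 6*u*v - 15*v^2 + 3*v + 6) du + (10*u^2*v + 24*u*v^2 - 21*u*v + 12*u - 36*v^2 + 33*v - 9) dv.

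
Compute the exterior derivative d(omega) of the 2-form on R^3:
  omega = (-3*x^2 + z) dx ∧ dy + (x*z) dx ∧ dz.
d(omega) = (1) dx ∧ dy ∧ dz

For a 2-form omega = sum_{i<j} g_{ij} dx_i ∧ dx_j, the exterior derivative is
  d(omega) = sum_{i<j} d(g_{ij}) ∧ dx_i ∧ dx_j = sum_{i<j, k} (∂g_{ij}/∂x_k) dx_k ∧ dx_i ∧ dx_j.
Expand each term, using dx_k ∧ dx_i ∧ dx_j = sgn(permutation) dx_{(a)} ∧ dx_{(b)} ∧ dx_{(c)} with (a < b < c) sorted:
  d(-3*x^2 + z) includes (∂/∂z)(-3*x^2 + z) dz = (1) dz, which multiplied by dx ∧ dy gives (1) dx ∧ dy ∧ dz
Collecting like 3-forms: d(omega) = (1) dx ∧ dy ∧ dz.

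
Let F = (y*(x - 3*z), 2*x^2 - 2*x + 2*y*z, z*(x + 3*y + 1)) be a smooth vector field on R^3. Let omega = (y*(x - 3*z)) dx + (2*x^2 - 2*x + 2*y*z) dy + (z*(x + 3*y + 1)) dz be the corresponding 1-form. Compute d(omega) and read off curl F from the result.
d(omega) = (-2*y + 3*z) dy ∧ dz + (-3*y - z) dz ∧ dx + (3*x + 3*z - 2) dx ∧ dy; curl F = (-2*y + 3*z, -3*y - z, 3*x + 3*z - 2)

d omega = sum_{i<j} (∂f_j/∂x_i - ∂f_i/∂x_j) dx_i ∧ dx_j. Under the identification (dy ∧ dz, dz ∧ dx, dx ∧ dy) ↔ (e_x, e_y, e_z), the coefficients are exactly the components of curl F. Compute:
  ∂R/∂y - ∂Q/∂z = (3*z) - (2*y) = -2*y + 3*z
  ∂P/∂z - ∂R/∂x = (-3*y) - (z) = -3*y - z
  ∂Q/∂x - ∂P/∂y = (4*x - 2) - (x - 3*z) = 3*x + 3*z - 2.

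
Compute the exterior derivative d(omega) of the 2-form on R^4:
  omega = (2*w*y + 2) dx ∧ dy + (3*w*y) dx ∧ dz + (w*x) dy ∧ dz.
d(omega) = (2*y) dx ∧ dy ∧ dw + (-2*w) dx ∧ dy ∧ dz + (3*y) dx ∧ dz ∧ dw + (x) dy ∧ dz ∧ dw

For a 2-form omega = sum_{i<j} g_{ij} dx_i ∧ dx_j, the exterior derivative is
  d(omega) = sum_{i<j} d(g_{ij}) ∧ dx_i ∧ dx_j = sum_{i<j, k} (∂g_{ij}/∂x_k) dx_k ∧ dx_i ∧ dx_j.
Expand each term, using dx_k ∧ dx_i ∧ dx_j = sgn(permutation) dx_{(a)} ∧ dx_{(b)} ∧ dx_{(c)} with (a < b < c) sorted:
  d(2*w*y + 2) includes (∂/∂w)(2*w*y + 2) dw = (2*y) dw, which multiplied by dx ∧ dy gives (2*y) dx ∧ dy ∧ dw
  d(3*w*y) includes (∂/∂y)(3*w*y) dy = (3*w) dy, which multiplied by dx ∧ dz gives (-3*w) dx ∧ dy ∧ dz
  d(3*w*y) includes (∂/∂w)(3*w*y) dw = (3*y) dw, which multiplied by dx ∧ dz gives (3*y) dx ∧ dz ∧ dw
  d(w*x) includes (∂/∂x)(w*x) dx = (w) dx, which multiplied by dy ∧ dz gives (w) dx ∧ dy ∧ dz
  d(w*x) includes (∂/∂w)(w*x) dw = (x) dw, which multiplied by dy ∧ dz gives (x) dy ∧ dz ∧ dw
Collecting like 3-forms: d(omega) = (2*y) dx ∧ dy ∧ dw + (-2*w) dx ∧ dy ∧ dz + (3*y) dx ∧ dz ∧ dw + (x) dy ∧ dz ∧ dw.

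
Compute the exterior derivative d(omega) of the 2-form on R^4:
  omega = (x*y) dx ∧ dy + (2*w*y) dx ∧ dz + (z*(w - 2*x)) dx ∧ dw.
d(omega) = (-2*w) dx ∧ dy ∧ dz + (-w + 2*x + 2*y) dx ∧ dz ∧ dw

For a 2-form omega = sum_{i<j} g_{ij} dx_i ∧ dx_j, the exterior derivative is
  d(omega) = sum_{i<j} d(g_{ij}) ∧ dx_i ∧ dx_j = sum_{i<j, k} (∂g_{ij}/∂x_k) dx_k ∧ dx_i ∧ dx_j.
Expand each term, using dx_k ∧ dx_i ∧ dx_j = sgn(permutation) dx_{(a)} ∧ dx_{(b)} ∧ dx_{(c)} with (a < b < c) sorted:
  d(2*w*y) includes (∂/∂y)(2*w*y) dy = (2*w) dy, which multiplied by dx ∧ dz gives (-2*w) dx ∧ dy ∧ dz
  d(2*w*y) includes (∂/∂w)(2*w*y) dw = (2*y) dw, which multiplied by dx ∧ dz gives (2*y) dx ∧ dz ∧ dw
  d(z*(w - 2*x)) includes (∂/∂z)(z*(w - 2*x)) dz = (w - 2*x) dz, which multiplied by dx ∧ dw gives (-w + 2*x) dx ∧ dz ∧ dw
Collecting like 3-forms: d(omega) = (-2*w) dx ∧ dy ∧ dz + (-w + 2*x + 2*y) dx ∧ dz ∧ dw.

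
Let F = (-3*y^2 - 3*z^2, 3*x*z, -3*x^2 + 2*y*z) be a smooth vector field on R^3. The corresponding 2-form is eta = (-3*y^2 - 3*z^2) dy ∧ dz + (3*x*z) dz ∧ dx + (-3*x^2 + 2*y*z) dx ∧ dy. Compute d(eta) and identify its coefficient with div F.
d(eta) = (2*y) dx ∧ dy ∧ dz; div F = 2*y

For a 2-form in R^3 of the form above, applying d gives a 3-form with coefficient ∂P/∂x + ∂Q/∂y + ∂R/∂z:
  ∂P/∂x = 0
  ∂Q/∂y = 0
  ∂R/∂z = 2*y
Sum = 2*y, which is exactly div F.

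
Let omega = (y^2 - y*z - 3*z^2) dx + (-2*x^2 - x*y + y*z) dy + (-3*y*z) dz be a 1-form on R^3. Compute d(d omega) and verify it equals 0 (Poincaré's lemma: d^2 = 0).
d(d omega) = 0

Step 1: d omega = sum_{i<j} (∂f_j/∂x_i - ∂f_i/∂x_j) dx_i ∧ dx_j:
  coeff of dx ∧ dy: -4*x - 3*y + z
  coeff of dx ∧ dz: y + 6*z
  coeff of dy ∧ dz: -y - 3*z
Step 2: Apply d again to each 2-form coefficient. The only possible 3-form in R^3 is dx ∧ dy ∧ dz, with coefficient
  ∂(coeff of dy∧dz)/∂x - ∂(coeff of dx∧dz)/∂y + ∂(coeff of dx∧dy)/∂z
  = ∂/∂x (-y - 3*z) - ∂/∂y (y + 6*z) + ∂/∂z (-4*x - 3*y + z).
Each of these terms simplifies to sums of mixed partials that cancel in pairs. The result is 0 (by equality of mixed partials for smooth functions — Schwarz / Clairaut).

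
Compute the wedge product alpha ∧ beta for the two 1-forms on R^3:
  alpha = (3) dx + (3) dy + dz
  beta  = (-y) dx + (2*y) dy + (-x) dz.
alpha ∧ beta = (9*y) dx ∧ dy + (-3*x + y) dx ∧ dz + (-3*x - 2*y) dy ∧ dz

Distribute the wedge, using dx_i ∧ dx_j = -dx_j ∧ dx_i and dx_i ∧ dx_i = 0. For each pair (i, j) with i < j, the coefficient of dx_i ∧ dx_j in alpha ∧ beta is (alpha_i * beta_j - alpha_j * beta_i). Collecting: alpha ∧ beta = (9*y) dx ∧ dy + (-3*x + y) dx ∧ dz + (-3*x - 2*y) dy ∧ dz.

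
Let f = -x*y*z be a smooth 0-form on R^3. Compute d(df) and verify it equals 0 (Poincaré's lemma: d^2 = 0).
d(df) = 0

Step 1: df = sum_i (∂f/∂x_i) dx_i = (-y*z) dx + (-x*z) dy + (-x*y) dz.
Step 2: Apply d again. Using the 1-form formula, the coefficient of dx ∧ dy in d(df) is ∂^2 f/∂x ∂y - ∂^2 f/∂y ∂x = (-z) - (-z) = 0 (equality of mixed partials for smooth f).
Similarly for dx ∧ dz and dy ∧ dz — all coefficients vanish. So d(df) = 0.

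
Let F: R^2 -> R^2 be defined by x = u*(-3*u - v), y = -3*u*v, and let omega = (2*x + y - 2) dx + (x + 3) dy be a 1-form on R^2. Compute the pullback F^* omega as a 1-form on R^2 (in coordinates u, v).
F^* omega = (36*u^3 + 45*u^2*v + 8*u*v^2 + 12*u - 7*v) du + (u*(15*u^2 + 8*u*v - 7)) dv

Using F^*(f dg) = (f ∘ F) d(g ∘ F), substitute each coordinate x_i by F_i(u, v) in f_i, and replace dx_i by d F_i = (∂F_i/∂u) du + (∂F_i/∂v) dv.
  For the x component: f_1(F) = -6*u^2 - 5*u*v - 2; d F_1 = (-6*u - v) du + (-u) dv
  For the y component: f_2(F) = -3*u^2 - u*v + 3; d F_2 = (-3*v) du + (-3*u) dv
Combining and collecting du, dv coefficients:
  coeff of du: 36*u^3 + 45*u^2*v + 8*u*v^2 + 12*u - 7*v
  coeff of dv: u*(15*u^2 + 8*u*v - 7)
F^* omega = (36*u^3 + 45*u^2*v + 8*u*v^2 + 12*u - 7*v) du + (u*(15*u^2 + 8*u*v - 7)) dv.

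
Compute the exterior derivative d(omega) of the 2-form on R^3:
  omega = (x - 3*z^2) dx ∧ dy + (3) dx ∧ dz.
d(omega) = (-6*z) dx ∧ dy ∧ dz

For a 2-form omega = sum_{i<j} g_{ij} dx_i ∧ dx_j, the exterior derivative is
  d(omega) = sum_{i<j} d(g_{ij}) ∧ dx_i ∧ dx_j = sum_{i<j, k} (∂g_{ij}/∂x_k) dx_k ∧ dx_i ∧ dx_j.
Expand each term, using dx_k ∧ dx_i ∧ dx_j = sgn(permutation) dx_{(a)} ∧ dx_{(b)} ∧ dx_{(c)} with (a < b < c) sorted:
  d(x - 3*z^2) includes (∂/∂z)(x - 3*z^2) dz = (-6*z) dz, which multiplied by dx ∧ dy gives (-6*z) dx ∧ dy ∧ dz
Collecting like 3-forms: d(omega) = (-6*z) dx ∧ dy ∧ dz.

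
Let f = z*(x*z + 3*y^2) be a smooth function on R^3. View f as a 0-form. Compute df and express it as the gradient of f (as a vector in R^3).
df = (z^2) dx + (6*y*z) dy + (2*x*z + 3*y^2) dz; grad f = (z^2, 6*y*z, 2*x*z + 3*y^2)

For a 0-form f, d f = (∂f/∂x) dx + (∂f/∂y) dy + (∂f/∂z) dz. The components of the vector representation are exactly the entries of grad f in Cartesian coordinates:
  ∂f/∂x = z^2
  ∂f/∂y = 6*y*z
  ∂f/∂z = 2*x*z + 3*y^2.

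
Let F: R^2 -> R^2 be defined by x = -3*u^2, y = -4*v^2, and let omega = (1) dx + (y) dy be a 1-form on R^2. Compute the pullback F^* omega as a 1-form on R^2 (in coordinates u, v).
F^* omega = (-6*u) du + (32*v^3) dv

Using F^*(f dg) = (f ∘ F) d(g ∘ F), substitute each coordinate x_i by F_i(u, v) in f_i, and replace dx_i by d F_i = (∂F_i/∂u) du + (∂F_i/∂v) dv.
  For the x component: f_1(F) = 1; d F_1 = (-6*u) du + (0) dv
  For the y component: f_2(F) = -4*v^2; d F_2 = (0) du + (-8*v) dv
Combining and collecting du, dv coefficients:
  coeff of du: -6*u
  coeff of dv: 32*v^3
F^* omega = (-6*u) du + (32*v^3) dv.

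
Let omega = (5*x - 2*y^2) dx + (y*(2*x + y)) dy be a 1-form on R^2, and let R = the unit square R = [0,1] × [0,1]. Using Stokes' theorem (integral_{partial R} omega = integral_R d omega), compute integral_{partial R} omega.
integral_(partial R) omega = 3

Stokes: integral_partial_R omega = integral_R d omega with d omega = (∂Q/∂x - ∂P/∂y) dx ∧ dy.
  ∂Q/∂x = 2*y
  ∂P/∂y = -4*y
  integrand = ∂Q/∂x - ∂P/∂y = 6*y.
Integrating over R: integral_0^1 integral_0^1 (6*y) dx dy = 3.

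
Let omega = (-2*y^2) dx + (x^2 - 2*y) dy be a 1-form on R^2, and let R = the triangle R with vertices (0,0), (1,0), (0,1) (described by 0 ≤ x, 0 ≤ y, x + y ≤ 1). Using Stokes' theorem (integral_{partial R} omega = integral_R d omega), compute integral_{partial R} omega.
integral_(partial R) omega = 1

Stokes: integral_partial_R omega = integral_R d omega with d omega = (∂Q/∂x - ∂P/∂y) dx ∧ dy.
  ∂Q/∂x = 2*x
  ∂P/∂y = -4*y
  integrand = ∂Q/∂x - ∂P/∂y = 2*x + 4*y.
Integrating over R: integral_0^1 integral_0^{1-x} (2*x + 4*y) dy dx = 1.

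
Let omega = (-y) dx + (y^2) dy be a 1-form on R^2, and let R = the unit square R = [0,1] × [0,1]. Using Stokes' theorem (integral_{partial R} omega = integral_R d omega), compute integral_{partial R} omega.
integral_(partial R) omega = 1

Stokes: integral_partial_R omega = integral_R d omega with d omega = (∂Q/∂x - ∂P/∂y) dx ∧ dy.
  ∂Q/∂x = 0
  ∂P/∂y = -1
  integrand = ∂Q/∂x - ∂P/∂y = 1.
Integrating over R: integral_0^1 integral_0^1 (1) dx dy = 1.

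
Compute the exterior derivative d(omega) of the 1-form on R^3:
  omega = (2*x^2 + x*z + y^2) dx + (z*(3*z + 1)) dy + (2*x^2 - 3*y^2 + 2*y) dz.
d(omega) = (-2*y) dx ∧ dy + (3*x) dx ∧ dz + (-6*y - 6*z + 1) dy ∧ dz

For a 1-form omega = sum_i f_i dx_i, the exterior derivative is
  d(omega) = sum_{i < j} (∂f_j/∂x_i - ∂f_i/∂x_j) dx_i ∧ dx_j.
  coefficient of dx ∧ dy: ∂f_2/∂x - ∂f_1/∂y = ∂(z*(3*z + 1))/∂x - ∂(2*x^2 + x*z + y^2)/∂y = -2*y
  coefficient of dx ∧ dz: ∂f_3/∂x - ∂f_1/∂z = ∂(2*x^2 - 3*y^2 + 2*y)/∂x - ∂(2*x^2 + x*z + y^2)/∂z = 3*x
  coefficient of dy ∧ dz: ∂f_3/∂y - ∂f_2/∂z = ∂(2*x^2 - 3*y^2 + 2*y)/∂y - ∂(z*(3*z + 1))/∂z = -6*y - 6*z + 1
Assembling: d(omega) = (-2*y) dx ∧ dy + (3*x) dx ∧ dz + (-6*y - 6*z + 1) dy ∧ dz.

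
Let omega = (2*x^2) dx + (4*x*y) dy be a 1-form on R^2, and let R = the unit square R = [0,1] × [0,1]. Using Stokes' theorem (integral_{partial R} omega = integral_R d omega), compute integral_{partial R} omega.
integral_(partial R) omega = 2

Stokes: integral_partial_R omega = integral_R d omega with d omega = (∂Q/∂x - ∂P/∂y) dx ∧ dy.
  ∂Q/∂x = 4*y
  ∂P/∂y = 0
  integrand = ∂Q/∂x - ∂P/∂y = 4*y.
Integrating over R: integral_0^1 integral_0^1 (4*y) dx dy = 2.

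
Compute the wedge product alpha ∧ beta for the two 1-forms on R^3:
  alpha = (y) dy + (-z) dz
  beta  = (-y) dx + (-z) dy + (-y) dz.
alpha ∧ beta = (y^2) dx ∧ dy + (-y^2 - z^2) dy ∧ dz + (-y*z) dx ∧ dz

Distribute the wedge, using dx_i ∧ dx_j = -dx_j ∧ dx_i and dx_i ∧ dx_i = 0. For each pair (i, j) with i < j, the coefficient of dx_i ∧ dx_j in alpha ∧ beta is (alpha_i * beta_j - alpha_j * beta_i). Collecting: alpha ∧ beta = (y^2) dx ∧ dy + (-y^2 - z^2) dy ∧ dz + (-y*z) dx ∧ dz.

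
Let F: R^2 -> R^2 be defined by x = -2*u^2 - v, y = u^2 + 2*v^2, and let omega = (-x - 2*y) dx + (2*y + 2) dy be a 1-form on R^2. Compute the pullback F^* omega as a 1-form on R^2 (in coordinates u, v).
F^* omega = (4*u*(u^2 + 6*v^2 - v + 1)) du + (v*(8*u^2 + 16*v^2 + 4*v + 7)) dv

Using F^*(f dg) = (f ∘ F) d(g ∘ F), substitute each coordinate x_i by F_i(u, v) in f_i, and replace dx_i by d F_i = (∂F_i/∂u) du + (∂F_i/∂v) dv.
  For the x component: f_1(F) = v*(1 - 4*v); d F_1 = (-4*u) du + (-1) dv
  For the y component: f_2(F) = 2*u^2 + 4*v^2 + 2; d F_2 = (2*u) du + (4*v) dv
Combining and collecting du, dv coefficients:
  coeff of du: 4*u*(u^2 + 6*v^2 - v + 1)
  coeff of dv: v*(8*u^2 + 16*v^2 + 4*v + 7)
F^* omega = (4*u*(u^2 + 6*v^2 - v + 1)) du + (v*(8*u^2 + 16*v^2 + 4*v + 7)) dv.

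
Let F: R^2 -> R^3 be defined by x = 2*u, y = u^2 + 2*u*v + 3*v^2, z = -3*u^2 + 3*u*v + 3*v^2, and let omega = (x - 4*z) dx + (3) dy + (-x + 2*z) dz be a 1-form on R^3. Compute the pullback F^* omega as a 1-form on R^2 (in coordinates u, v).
F^* omega = (36*u^3 - 54*u^2*v + 36*u^2 - 18*u*v^2 - 30*u*v + 10*u + 18*v^3 - 24*v^2 + 6*v) du + (-18*u^3 - 18*u^2*v - 6*u^2 + 54*u*v^2 - 12*u*v + 6*u + 36*v^3 + 18*v) dv

Using F^*(f dg) = (f ∘ F) d(g ∘ F), substitute each coordinate x_i by F_i(u, v) in f_i, and replace dx_i by d F_i = (∂F_i/∂u) du + (∂F_i/∂v) dv.
  For the x component: f_1(F) = 12*u^2 - 12*u*v + 2*u - 12*v^2; d F_1 = (2) du + (0) dv
  For the y component: f_2(F) = 3; d F_2 = (2*u + 2*v) du + (2*u + 6*v) dv
  For the z component: f_3(F) = -6*u^2 + 6*u*v - 2*u + 6*v^2; d F_3 = (-6*u + 3*v) du + (3*u + 6*v) dv
Combining and collecting du, dv coefficients:
  coeff of du: 36*u^3 - 54*u^2*v + 36*u^2 - 18*u*v^2 - 30*u*v + 10*u + 18*v^3 - 24*v^2 + 6*v
  coeff of dv: -18*u^3 - 18*u^2*v - 6*u^2 + 54*u*v^2 - 12*u*v + 6*u + 36*v^3 + 18*v
F^* omega = (36*u^3 - 54*u^2*v + 36*u^2 - 18*u*v^2 - 30*u*v + 10*u + 18*v^3 - 24*v^2 + 6*v) du + (-18*u^3 - 18*u^2*v - 6*u^2 + 54*u*v^2 - 12*u*v + 6*u + 36*v^3 + 18*v) dv.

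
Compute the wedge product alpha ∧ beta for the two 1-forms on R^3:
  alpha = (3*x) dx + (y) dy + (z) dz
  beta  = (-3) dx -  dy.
alpha ∧ beta = (-3*x + 3*y) dx ∧ dy + (3*z) dx ∧ dz + (z) dy ∧ dz

Distribute the wedge, using dx_i ∧ dx_j = -dx_j ∧ dx_i and dx_i ∧ dx_i = 0. For each pair (i, j) with i < j, the coefficient of dx_i ∧ dx_j in alpha ∧ beta is (alpha_i * beta_j - alpha_j * beta_i). Collecting: alpha ∧ beta = (-3*x + 3*y) dx ∧ dy + (3*z) dx ∧ dz + (z) dy ∧ dz.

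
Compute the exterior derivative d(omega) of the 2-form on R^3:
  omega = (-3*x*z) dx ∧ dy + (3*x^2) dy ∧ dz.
d(omega) = (3*x) dx ∧ dy ∧ dz

For a 2-form omega = sum_{i<j} g_{ij} dx_i ∧ dx_j, the exterior derivative is
  d(omega) = sum_{i<j} d(g_{ij}) ∧ dx_i ∧ dx_j = sum_{i<j, k} (∂g_{ij}/∂x_k) dx_k ∧ dx_i ∧ dx_j.
Expand each term, using dx_k ∧ dx_i ∧ dx_j = sgn(permutation) dx_{(a)} ∧ dx_{(b)} ∧ dx_{(c)} with (a < b < c) sorted:
  d(-3*x*z) includes (∂/∂z)(-3*x*z) dz = (-3*x) dz, which multiplied by dx ∧ dy gives (-3*x) dx ∧ dy ∧ dz
  d(3*x^2) includes (∂/∂x)(3*x^2) dx = (6*x) dx, which multiplied by dy ∧ dz gives (6*x) dx ∧ dy ∧ dz
Collecting like 3-forms: d(omega) = (3*x) dx ∧ dy ∧ dz.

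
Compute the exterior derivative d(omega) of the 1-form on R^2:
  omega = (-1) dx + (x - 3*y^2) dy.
d(omega) = (1) dx ∧ dy

For a 1-form omega = sum_i f_i dx_i, the exterior derivative is
  d(omega) = sum_{i < j} (∂f_j/∂x_i - ∂f_i/∂x_j) dx_i ∧ dx_j.
  coefficient of dx ∧ dy: ∂f_2/∂x - ∂f_1/∂y = ∂(x - 3*y^2)/∂x - ∂(-1)/∂y = 1
Assembling: d(omega) = (1) dx ∧ dy.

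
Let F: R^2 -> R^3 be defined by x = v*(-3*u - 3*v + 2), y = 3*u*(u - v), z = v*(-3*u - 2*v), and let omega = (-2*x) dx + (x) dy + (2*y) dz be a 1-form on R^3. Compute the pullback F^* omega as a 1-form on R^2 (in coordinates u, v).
F^* omega = (3*v*(-12*u^2 - 3*u*v + 4*u - 3*v^2 + 2*v)) du + (-18*u^3 - 15*u^2*v - 21*u*v^2 + 18*u*v - 36*v^3 + 36*v^2 - 8*v) dv

Using F^*(f dg) = (f ∘ F) d(g ∘ F), substitute each coordinate x_i by F_i(u, v) in f_i, and replace dx_i by d F_i = (∂F_i/∂u) du + (∂F_i/∂v) dv.
  For the x component: f_1(F) = 2*v*(3*u + 3*v - 2); d F_1 = (-3*v) du + (-3*u - 6*v + 2) dv
  For the y component: f_2(F) = v*(-3*u - 3*v + 2); d F_2 = (6*u - 3*v) du + (-3*u) dv
  For the z component: f_3(F) = 6*u*(u - v); d F_3 = (-3*v) du + (-3*u - 4*v) dv
Combining and collecting du, dv coefficients:
  coeff of du: 3*v*(-12*u^2 - 3*u*v + 4*u - 3*v^2 + 2*v)
  coeff of dv: -18*u^3 - 15*u^2*v - 21*u*v^2 + 18*u*v - 36*v^3 + 36*v^2 - 8*v
F^* omega = (3*v*(-12*u^2 - 3*u*v + 4*u - 3*v^2 + 2*v)) du + (-18*u^3 - 15*u^2*v - 21*u*v^2 + 18*u*v - 36*v^3 + 36*v^2 - 8*v) dv.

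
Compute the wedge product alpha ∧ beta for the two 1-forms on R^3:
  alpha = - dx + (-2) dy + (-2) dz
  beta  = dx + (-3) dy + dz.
alpha ∧ beta = (5) dx ∧ dy + (1) dx ∧ dz + (-8) dy ∧ dz

Distribute the wedge, using dx_i ∧ dx_j = -dx_j ∧ dx_i and dx_i ∧ dx_i = 0. For each pair (i, j) with i < j, the coefficient of dx_i ∧ dx_j in alpha ∧ beta is (alpha_i * beta_j - alpha_j * beta_i). Collecting: alpha ∧ beta = (5) dx ∧ dy + (1) dx ∧ dz + (-8) dy ∧ dz.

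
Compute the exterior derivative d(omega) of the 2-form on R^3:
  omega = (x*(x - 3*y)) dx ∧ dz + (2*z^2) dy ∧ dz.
d(omega) = (3*x) dx ∧ dy ∧ dz

For a 2-form omega = sum_{i<j} g_{ij} dx_i ∧ dx_j, the exterior derivative is
  d(omega) = sum_{i<j} d(g_{ij}) ∧ dx_i ∧ dx_j = sum_{i<j, k} (∂g_{ij}/∂x_k) dx_k ∧ dx_i ∧ dx_j.
Expand each term, using dx_k ∧ dx_i ∧ dx_j = sgn(permutation) dx_{(a)} ∧ dx_{(b)} ∧ dx_{(c)} with (a < b < c) sorted:
  d(x*(x - 3*y)) includes (∂/∂y)(x*(x - 3*y)) dy = (-3*x) dy, which multiplied by dx ∧ dz gives (3*x) dx ∧ dy ∧ dz
Collecting like 3-forms: d(omega) = (3*x) dx ∧ dy ∧ dz.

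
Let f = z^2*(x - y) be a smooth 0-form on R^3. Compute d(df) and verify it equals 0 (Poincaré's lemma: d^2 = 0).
d(df) = 0

Step 1: df = sum_i (∂f/∂x_i) dx_i = (z^2) dx + (-z^2) dy + (2*z*(x - y)) dz.
Step 2: Apply d again. Using the 1-form formula, the coefficient of dx ∧ dy in d(df) is ∂^2 f/∂x ∂y - ∂^2 f/∂y ∂x = (0) - (0) = 0 (equality of mixed partials for smooth f).
Similarly for dx ∧ dz and dy ∧ dz — all coefficients vanish. So d(df) = 0.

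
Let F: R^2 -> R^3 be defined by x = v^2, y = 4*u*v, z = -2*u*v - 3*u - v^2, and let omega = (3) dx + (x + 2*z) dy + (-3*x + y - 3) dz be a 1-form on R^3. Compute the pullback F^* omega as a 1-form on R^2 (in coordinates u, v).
F^* omega = (-24*u*v^2 - 36*u*v + 2*v^3 + 9*v^2 + 6*v + 9) du + (-24*u^2*v - 24*u^2 - 6*u*v^2 + 6*u + 6*v^3 + 12*v) dv

Using F^*(f dg) = (f ∘ F) d(g ∘ F), substitute each coordinate x_i by F_i(u, v) in f_i, and replace dx_i by d F_i = (∂F_i/∂u) du + (∂F_i/∂v) dv.
  For the x component: f_1(F) = 3; d F_1 = (0) du + (2*v) dv
  For the y component: f_2(F) = -4*u*v - 6*u - v^2; d F_2 = (4*v) du + (4*u) dv
  For the z component: f_3(F) = 4*u*v - 3*v^2 - 3; d F_3 = (-2*v - 3) du + (-2*u - 2*v) dv
Combining and collecting du, dv coefficients:
  coeff of du: -24*u*v^2 - 36*u*v + 2*v^3 + 9*v^2 + 6*v + 9
  coeff of dv: -24*u^2*v - 24*u^2 - 6*u*v^2 + 6*u + 6*v^3 + 12*v
F^* omega = (-24*u*v^2 - 36*u*v + 2*v^3 + 9*v^2 + 6*v + 9) du + (-24*u^2*v - 24*u^2 - 6*u*v^2 + 6*u + 6*v^3 + 12*v) dv.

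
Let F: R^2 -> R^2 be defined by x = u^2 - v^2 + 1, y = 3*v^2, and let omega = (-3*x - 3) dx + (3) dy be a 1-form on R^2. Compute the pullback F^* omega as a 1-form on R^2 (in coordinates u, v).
F^* omega = (6*u*(-u^2 + v^2 - 2)) du + (6*v*(u^2 - v^2 + 5)) dv

Using F^*(f dg) = (f ∘ F) d(g ∘ F), substitute each coordinate x_i by F_i(u, v) in f_i, and replace dx_i by d F_i = (∂F_i/∂u) du + (∂F_i/∂v) dv.
  For the x component: f_1(F) = -3*u^2 + 3*v^2 - 6; d F_1 = (2*u) du + (-2*v) dv
  For the y component: f_2(F) = 3; d F_2 = (0) du + (6*v) dv
Combining and collecting du, dv coefficients:
  coeff of du: 6*u*(-u^2 + v^2 - 2)
  coeff of dv: 6*v*(u^2 - v^2 + 5)
F^* omega = (6*u*(-u^2 + v^2 - 2)) du + (6*v*(u^2 - v^2 + 5)) dv.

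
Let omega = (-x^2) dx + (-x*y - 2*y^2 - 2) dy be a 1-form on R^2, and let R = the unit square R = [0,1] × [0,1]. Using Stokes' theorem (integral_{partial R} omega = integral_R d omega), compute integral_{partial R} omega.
integral_(partial R) omega = -1/2

Stokes: integral_partial_R omega = integral_R d omega with d omega = (∂Q/∂x - ∂P/∂y) dx ∧ dy.
  ∂Q/∂x = -y
  ∂P/∂y = 0
  integrand = ∂Q/∂x - ∂P/∂y = -y.
Integrating over R: integral_0^1 integral_0^1 (-y) dx dy = -1/2.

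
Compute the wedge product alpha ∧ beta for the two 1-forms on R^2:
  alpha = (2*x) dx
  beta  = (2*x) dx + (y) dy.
alpha ∧ beta = (2*x*y) dx ∧ dy

Distribute the wedge, using dx_i ∧ dx_j = -dx_j ∧ dx_i and dx_i ∧ dx_i = 0. For each pair (i, j) with i < j, the coefficient of dx_i ∧ dx_j in alpha ∧ beta is (alpha_i * beta_j - alpha_j * beta_i). Collecting: alpha ∧ beta = (2*x*y) dx ∧ dy.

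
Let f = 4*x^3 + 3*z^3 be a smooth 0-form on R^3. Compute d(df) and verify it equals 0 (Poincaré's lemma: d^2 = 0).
d(df) = 0

Step 1: df = sum_i (∂f/∂x_i) dx_i = (12*x^2) dx + (0) dy + (9*z^2) dz.
Step 2: Apply d again. Using the 1-form formula, the coefficient of dx ∧ dy in d(df) is ∂^2 f/∂x ∂y - ∂^2 f/∂y ∂x = (0) - (0) = 0 (equality of mixed partials for smooth f).
Similarly for dx ∧ dz and dy ∧ dz — all coefficients vanish. So d(df) = 0.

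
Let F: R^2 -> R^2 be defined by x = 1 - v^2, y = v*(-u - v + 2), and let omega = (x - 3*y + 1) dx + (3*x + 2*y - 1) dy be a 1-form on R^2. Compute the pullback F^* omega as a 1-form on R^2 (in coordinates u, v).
F^* omega = (v*(2*u*v + 5*v^2 - 4*v - 2)) du + (2*u^2*v + 3*u*v^2 - 8*u*v - 2*u + 6*v^3 - 6*v^2 + 4) dv

Using F^*(f dg) = (f ∘ F) d(g ∘ F), substitute each coordinate x_i by F_i(u, v) in f_i, and replace dx_i by d F_i = (∂F_i/∂u) du + (∂F_i/∂v) dv.
  For the x component: f_1(F) = 3*u*v + 2*v^2 - 6*v + 2; d F_1 = (0) du + (-2*v) dv
  For the y component: f_2(F) = -2*u*v - 5*v^2 + 4*v + 2; d F_2 = (-v) du + (-u - 2*v + 2) dv
Combining and collecting du, dv coefficients:
  coeff of du: v*(2*u*v + 5*v^2 - 4*v - 2)
  coeff of dv: 2*u^2*v + 3*u*v^2 - 8*u*v - 2*u + 6*v^3 - 6*v^2 + 4
F^* omega = (v*(2*u*v + 5*v^2 - 4*v - 2)) du + (2*u^2*v + 3*u*v^2 - 8*u*v - 2*u + 6*v^3 - 6*v^2 + 4) dv.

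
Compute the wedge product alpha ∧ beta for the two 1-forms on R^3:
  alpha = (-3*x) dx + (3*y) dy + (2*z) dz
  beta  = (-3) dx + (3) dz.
alpha ∧ beta = (-9*x + 6*z) dx ∧ dz + (9*y) dx ∧ dy + (9*y) dy ∧ dz

Distribute the wedge, using dx_i ∧ dx_j = -dx_j ∧ dx_i and dx_i ∧ dx_i = 0. For each pair (i, j) with i < j, the coefficient of dx_i ∧ dx_j in alpha ∧ beta is (alpha_i * beta_j - alpha_j * beta_i). Collecting: alpha ∧ beta = (-9*x + 6*z) dx ∧ dz + (9*y) dx ∧ dy + (9*y) dy ∧ dz.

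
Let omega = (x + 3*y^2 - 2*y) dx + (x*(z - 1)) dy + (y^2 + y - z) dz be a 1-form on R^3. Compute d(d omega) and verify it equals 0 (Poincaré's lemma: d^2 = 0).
d(d omega) = 0

Step 1: d omega = sum_{i<j} (∂f_j/∂x_i - ∂f_i/∂x_j) dx_i ∧ dx_j:
  coeff of dx ∧ dy: -6*y + z + 1
  coeff of dx ∧ dz: 0
  coeff of dy ∧ dz: -x + 2*y + 1
Step 2: Apply d again to each 2-form coefficient. The only possible 3-form in R^3 is dx ∧ dy ∧ dz, with coefficient
  ∂(coeff of dy∧dz)/∂x - ∂(coeff of dx∧dz)/∂y + ∂(coeff of dx∧dy)/∂z
  = ∂/∂x (-x + 2*y + 1) - ∂/∂y (0) + ∂/∂z (-6*y + z + 1).
Each of these terms simplifies to sums of mixed partials that cancel in pairs. The result is 0 (by equality of mixed partials for smooth functions — Schwarz / Clairaut).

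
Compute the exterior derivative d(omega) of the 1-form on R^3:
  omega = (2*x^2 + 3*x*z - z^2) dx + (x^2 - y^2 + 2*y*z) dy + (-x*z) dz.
d(omega) = (2*x) dx ∧ dy + (-3*x + z) dx ∧ dz + (-2*y) dy ∧ dz

For a 1-form omega = sum_i f_i dx_i, the exterior derivative is
  d(omega) = sum_{i < j} (∂f_j/∂x_i - ∂f_i/∂x_j) dx_i ∧ dx_j.
  coefficient of dx ∧ dy: ∂f_2/∂x - ∂f_1/∂y = ∂(x^2 - y^2 + 2*y*z)/∂x - ∂(2*x^2 + 3*x*z - z^2)/∂y = 2*x
  coefficient of dx ∧ dz: ∂f_3/∂x - ∂f_1/∂z = ∂(-x*z)/∂x - ∂(2*x^2 + 3*x*z - z^2)/∂z = -3*x + z
  coefficient of dy ∧ dz: ∂f_3/∂y - ∂f_2/∂z = ∂(-x*z)/∂y - ∂(x^2 - y^2 + 2*y*z)/∂z = -2*y
Assembling: d(omega) = (2*x) dx ∧ dy + (-3*x + z) dx ∧ dz + (-2*y) dy ∧ dz.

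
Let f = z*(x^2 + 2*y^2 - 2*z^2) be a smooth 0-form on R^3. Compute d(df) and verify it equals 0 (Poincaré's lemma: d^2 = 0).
d(df) = 0

Step 1: df = sum_i (∂f/∂x_i) dx_i = (2*x*z) dx + (4*y*z) dy + (x^2 + 2*y^2 - 6*z^2) dz.
Step 2: Apply d again. Using the 1-form formula, the coefficient of dx ∧ dy in d(df) is ∂^2 f/∂x ∂y - ∂^2 f/∂y ∂x = (0) - (0) = 0 (equality of mixed partials for smooth f).
Similarly for dx ∧ dz and dy ∧ dz — all coefficients vanish. So d(df) = 0.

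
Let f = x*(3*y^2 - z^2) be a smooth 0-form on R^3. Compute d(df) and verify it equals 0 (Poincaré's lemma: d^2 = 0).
d(df) = 0

Step 1: df = sum_i (∂f/∂x_i) dx_i = (3*y^2 - z^2) dx + (6*x*y) dy + (-2*x*z) dz.
Step 2: Apply d again. Using the 1-form formula, the coefficient of dx ∧ dy in d(df) is ∂^2 f/∂x ∂y - ∂^2 f/∂y ∂x = (6*y) - (6*y) = 0 (equality of mixed partials for smooth f).
Similarly for dx ∧ dz and dy ∧ dz — all coefficients vanish. So d(df) = 0.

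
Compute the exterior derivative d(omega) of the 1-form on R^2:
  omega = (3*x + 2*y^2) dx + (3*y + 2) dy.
d(omega) = (-4*y) dx ∧ dy

For a 1-form omega = sum_i f_i dx_i, the exterior derivative is
  d(omega) = sum_{i < j} (∂f_j/∂x_i - ∂f_i/∂x_j) dx_i ∧ dx_j.
  coefficient of dx ∧ dy: ∂f_2/∂x - ∂f_1/∂y = ∂(3*y + 2)/∂x - ∂(3*x + 2*y^2)/∂y = -4*y
Assembling: d(omega) = (-4*y) dx ∧ dy.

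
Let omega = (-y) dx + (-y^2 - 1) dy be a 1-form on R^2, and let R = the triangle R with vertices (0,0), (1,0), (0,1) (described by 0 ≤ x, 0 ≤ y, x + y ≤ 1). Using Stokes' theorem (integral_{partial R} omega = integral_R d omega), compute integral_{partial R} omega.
integral_(partial R) omega = 1/2

Stokes: integral_partial_R omega = integral_R d omega with d omega = (∂Q/∂x - ∂P/∂y) dx ∧ dy.
  ∂Q/∂x = 0
  ∂P/∂y = -1
  integrand = ∂Q/∂x - ∂P/∂y = 1.
Integrating over R: integral_0^1 integral_0^{1-x} (1) dy dx = 1/2.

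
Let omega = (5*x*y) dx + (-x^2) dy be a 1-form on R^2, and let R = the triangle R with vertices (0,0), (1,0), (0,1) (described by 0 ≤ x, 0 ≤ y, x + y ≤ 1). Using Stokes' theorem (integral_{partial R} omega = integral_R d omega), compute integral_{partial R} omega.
integral_(partial R) omega = -7/6

Stokes: integral_partial_R omega = integral_R d omega with d omega = (∂Q/∂x - ∂P/∂y) dx ∧ dy.
  ∂Q/∂x = -2*x
  ∂P/∂y = 5*x
  integrand = ∂Q/∂x - ∂P/∂y = -7*x.
Integrating over R: integral_0^1 integral_0^{1-x} (-7*x) dy dx = -7/6.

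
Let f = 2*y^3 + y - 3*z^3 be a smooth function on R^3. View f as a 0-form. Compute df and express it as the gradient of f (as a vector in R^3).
df = (0) dx + (6*y^2 + 1) dy + (-9*z^2) dz; grad f = (0, 6*y^2 + 1, -9*z^2)

For a 0-form f, d f = (∂f/∂x) dx + (∂f/∂y) dy + (∂f/∂z) dz. The components of the vector representation are exactly the entries of grad f in Cartesian coordinates:
  ∂f/∂x = 0
  ∂f/∂y = 6*y^2 + 1
  ∂f/∂z = -9*z^2.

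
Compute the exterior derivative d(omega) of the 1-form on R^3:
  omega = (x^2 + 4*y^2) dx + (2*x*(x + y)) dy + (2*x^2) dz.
d(omega) = (4*x - 6*y) dx ∧ dy + (4*x) dx ∧ dz

For a 1-form omega = sum_i f_i dx_i, the exterior derivative is
  d(omega) = sum_{i < j} (∂f_j/∂x_i - ∂f_i/∂x_j) dx_i ∧ dx_j.
  coefficient of dx ∧ dy: ∂f_2/∂x - ∂f_1/∂y = ∂(2*x*(x + y))/∂x - ∂(x^2 + 4*y^2)/∂y = 4*x - 6*y
  coefficient of dx ∧ dz: ∂f_3/∂x - ∂f_1/∂z = ∂(2*x^2)/∂x - ∂(x^2 + 4*y^2)/∂z = 4*x
Assembling: d(omega) = (4*x - 6*y) dx ∧ dy + (4*x) dx ∧ dz.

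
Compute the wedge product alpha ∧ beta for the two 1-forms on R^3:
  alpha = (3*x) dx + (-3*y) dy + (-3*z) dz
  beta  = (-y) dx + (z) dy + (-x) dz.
alpha ∧ beta = (3*x*z - 3*y^2) dx ∧ dy + (-3*x^2 - 3*y*z) dx ∧ dz + (3*x*y + 3*z^2) dy ∧ dz

Distribute the wedge, using dx_i ∧ dx_j = -dx_j ∧ dx_i and dx_i ∧ dx_i = 0. For each pair (i, j) with i < j, the coefficient of dx_i ∧ dx_j in alpha ∧ beta is (alpha_i * beta_j - alpha_j * beta_i). Collecting: alpha ∧ beta = (3*x*z - 3*y^2) dx ∧ dy + (-3*x^2 - 3*y*z) dx ∧ dz + (3*x*y + 3*z^2) dy ∧ dz.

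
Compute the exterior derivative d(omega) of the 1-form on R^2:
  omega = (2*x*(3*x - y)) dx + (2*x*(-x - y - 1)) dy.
d(omega) = (-2*x - 2*y - 2) dx ∧ dy

For a 1-form omega = sum_i f_i dx_i, the exterior derivative is
  d(omega) = sum_{i < j} (∂f_j/∂x_i - ∂f_i/∂x_j) dx_i ∧ dx_j.
  coefficient of dx ∧ dy: ∂f_2/∂x - ∂f_1/∂y = ∂(2*x*(-x - y - 1))/∂x - ∂(2*x*(3*x - y))/∂y = -2*x - 2*y - 2
Assembling: d(omega) = (-2*x - 2*y - 2) dx ∧ dy.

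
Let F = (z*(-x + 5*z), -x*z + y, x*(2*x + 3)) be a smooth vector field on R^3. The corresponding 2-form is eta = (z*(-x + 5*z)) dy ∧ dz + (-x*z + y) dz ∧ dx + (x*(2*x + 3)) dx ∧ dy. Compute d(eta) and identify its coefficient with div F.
d(eta) = (1 - z) dx ∧ dy ∧ dz; div F = 1 - z

For a 2-form in R^3 of the form above, applying d gives a 3-form with coefficient ∂P/∂x + ∂Q/∂y + ∂R/∂z:
  ∂P/∂x = -z
  ∂Q/∂y = 1
  ∂R/∂z = 0
Sum = 1 - z, which is exactly div F.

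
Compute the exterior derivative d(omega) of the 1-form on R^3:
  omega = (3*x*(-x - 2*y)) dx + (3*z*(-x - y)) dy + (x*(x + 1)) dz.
d(omega) = (6*x - 3*z) dx ∧ dy + (2*x + 1) dx ∧ dz + (3*x + 3*y) dy ∧ dz

For a 1-form omega = sum_i f_i dx_i, the exterior derivative is
  d(omega) = sum_{i < j} (∂f_j/∂x_i - ∂f_i/∂x_j) dx_i ∧ dx_j.
  coefficient of dx ∧ dy: ∂f_2/∂x - ∂f_1/∂y = ∂(3*z*(-x - y))/∂x - ∂(3*x*(-x - 2*y))/∂y = 6*x - 3*z
  coefficient of dx ∧ dz: ∂f_3/∂x - ∂f_1/∂z = ∂(x*(x + 1))/∂x - ∂(3*x*(-x - 2*y))/∂z = 2*x + 1
  coefficient of dy ∧ dz: ∂f_3/∂y - ∂f_2/∂z = ∂(x*(x + 1))/∂y - ∂(3*z*(-x - y))/∂z = 3*x + 3*y
Assembling: d(omega) = (6*x - 3*z) dx ∧ dy + (2*x + 1) dx ∧ dz + (3*x + 3*y) dy ∧ dz.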